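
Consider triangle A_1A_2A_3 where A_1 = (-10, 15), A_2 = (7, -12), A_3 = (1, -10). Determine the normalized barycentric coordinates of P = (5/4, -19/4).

Signed area of the reference triangle: [A_1A_2A_3] = ½·((-10)·(-12−(-10)) + 7·(-10−15) + 1·(15−(-12))) = ½·(20 − 175 + 27) = -64.
[PA_2A_3] = ½·((5/4)·(-12−(-10)) + 7·(-10−(-19/4)) + 1·(-19/4−(-12))) = ½·(-5/2 − 147/4 + 29/4) = -16, so the A_1-coordinate is (-16)/(-64) = 1/4.
[A_1PA_3] = ½·((-10)·(-19/4−(-10)) + (5/4)·(-10−15) + 1·(15−(-19/4))) = ½·(-105/2 − 125/4 + 79/4) = -32, so the A_2-coordinate is 1/2.
[A_1A_2P] = ½·((-10)·(-12−(-19/4)) + 7·(-19/4−15) + (5/4)·(15−(-12))) = ½·(145/2 − 553/4 + 135/4) = -16, so the A_3-coordinate is 1/4.

(1/4, 1/2, 1/4)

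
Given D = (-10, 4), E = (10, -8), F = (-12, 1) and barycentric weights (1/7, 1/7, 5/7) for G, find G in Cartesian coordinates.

(-60/7, 1/7)

G = (1/7)·D + (1/7)·E + (5/7)·F.
x-coordinate: (1/7)·(-10) + (1/7)·10 + (5/7)·(-12) = -60/7.
y-coordinate: (1/7)·4 + (1/7)·(-8) + (5/7)·1 = 1/7.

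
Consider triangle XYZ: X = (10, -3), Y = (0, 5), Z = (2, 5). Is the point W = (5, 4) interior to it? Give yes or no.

Barycentric coordinates of W: (1/8, -1, 15/8).
The three coordinates are positive, negative, positive; a point is interior exactly when all three are positive.

no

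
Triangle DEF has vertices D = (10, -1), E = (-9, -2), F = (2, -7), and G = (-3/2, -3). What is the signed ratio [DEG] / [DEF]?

1/4

[DEF] = ½·(10·(-2−(-7)) + (-9)·(-7−(-1)) + 2·(-1−(-2))) = ½·(50 + 54 + 2) = 53.
[DEG] = ½·(10·(-2−(-3)) + (-9)·(-3−(-1)) + (-3/2)·(-1−(-2))) = ½·(10 + 18 − 3/2) = 53/4, so the ratio is (53/4)/53 = 1/4.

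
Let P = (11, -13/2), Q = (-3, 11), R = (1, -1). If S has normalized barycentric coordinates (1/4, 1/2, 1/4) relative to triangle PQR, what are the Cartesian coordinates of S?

(3/2, 29/8)

S = (1/4)·P + (1/2)·Q + (1/4)·R.
x-coordinate: (1/4)·11 + (1/2)·(-3) + (1/4)·1 = 3/2.
y-coordinate: (1/4)·(-13/2) + (1/2)·11 + (1/4)·(-1) = 29/8.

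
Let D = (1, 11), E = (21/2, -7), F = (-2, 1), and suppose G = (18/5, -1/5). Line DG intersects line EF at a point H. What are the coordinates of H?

Barycentric coordinates of G with respect to DEF: (1/5, 2/5, 2/5).
On side EF the D-coordinate is zero; dropping G's D-weight 1/5 and renormalizing the remaining 2/5 : 2/5 gives weights 1/2, 1/2 on E, F.
H = (1/2)·(21/2, -7) + (1/2)·(-2, 1) = (17/4, -3).

(17/4, -3)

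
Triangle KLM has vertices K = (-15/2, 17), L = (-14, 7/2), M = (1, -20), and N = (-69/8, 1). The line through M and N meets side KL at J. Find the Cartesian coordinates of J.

Barycentric coordinates of N with respect to KLM: (1/4, 1/2, 1/4).
On side KL the M-coordinate is zero; dropping N's M-weight 1/4 and renormalizing the remaining 1/4 : 1/2 gives weights 1/3, 2/3 on K, L.
J = (1/3)·(-15/2, 17) + (2/3)·(-14, 7/2) = (-71/6, 8).

(-71/6, 8)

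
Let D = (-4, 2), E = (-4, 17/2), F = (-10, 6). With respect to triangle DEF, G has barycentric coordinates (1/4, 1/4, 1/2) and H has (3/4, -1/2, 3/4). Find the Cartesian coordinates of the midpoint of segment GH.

Barycentric coordinates of the midpoint are the average: (1/2, -1/8, 5/8).
Converting: (1/2)·D + (-1/8)·E + (5/8)·F = (-31/4, 59/16).

(-31/4, 59/16)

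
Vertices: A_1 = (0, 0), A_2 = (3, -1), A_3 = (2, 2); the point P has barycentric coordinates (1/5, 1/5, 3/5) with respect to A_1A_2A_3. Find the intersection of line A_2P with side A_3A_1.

(3/2, 3/2)

Line A_2P meets A_3A_1 where the A_2-coordinate vanishes; zeroing P's A_2-weight and renormalizing leaves A_3, A_1-weights 3/5 : 1/5 → (3/4, 1/4).
So Q = (3/4)·A_3 + (1/4)·A_1 = (3/2, 3/2).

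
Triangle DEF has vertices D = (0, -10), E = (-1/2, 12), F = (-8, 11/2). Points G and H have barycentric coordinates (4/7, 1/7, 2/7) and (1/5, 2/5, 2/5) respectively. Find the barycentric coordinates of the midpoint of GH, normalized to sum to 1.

Since both coordinate triples sum to 1, the midpoint's barycentrics are the componentwise average.
(4/7+1/5)/2 = 27/70; similarly 19/70 and 12/35.

(27/70, 19/70, 12/35)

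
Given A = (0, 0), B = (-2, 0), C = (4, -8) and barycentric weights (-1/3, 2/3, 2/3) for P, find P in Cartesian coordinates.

(4/3, -16/3)

P = (-1/3)·A + (2/3)·B + (2/3)·C.
x-coordinate: (-1/3)·0 + (2/3)·(-2) + (2/3)·4 = 4/3.
y-coordinate: (-1/3)·0 + (2/3)·0 + (2/3)·(-8) = -16/3.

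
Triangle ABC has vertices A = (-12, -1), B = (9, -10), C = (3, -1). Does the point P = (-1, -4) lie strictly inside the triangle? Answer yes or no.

yes

Barycentric coordinates of P: (2/5, 1/3, 4/15).
The three coordinates are positive, positive, positive; a point is interior exactly when all three are positive.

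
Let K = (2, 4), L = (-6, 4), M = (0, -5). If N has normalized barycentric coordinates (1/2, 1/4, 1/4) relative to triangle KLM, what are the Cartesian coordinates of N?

N = (1/2)·K + (1/4)·L + (1/4)·M.
x-coordinate: (1/2)·2 + (1/4)·(-6) + (1/4)·0 = -1/2.
y-coordinate: (1/2)·4 + (1/4)·4 + (1/4)·(-5) = 7/4.

(-1/2, 7/4)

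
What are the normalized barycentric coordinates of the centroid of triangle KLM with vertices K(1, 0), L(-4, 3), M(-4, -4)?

The centroid is the average of the vertices, so each weight is 1/3.

(1/3, 1/3, 1/3)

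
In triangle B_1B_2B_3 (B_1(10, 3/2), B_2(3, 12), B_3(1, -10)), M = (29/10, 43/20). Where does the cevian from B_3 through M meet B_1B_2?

Barycentric coordinates of M with respect to B_1B_2B_3: (1/10, 1/2, 2/5).
On side B_1B_2 the B_3-coordinate is zero; dropping M's B_3-weight 2/5 and renormalizing the remaining 1/10 : 1/2 gives weights 1/6, 5/6 on B_1, B_2.
N = (1/6)·(10, 3/2) + (5/6)·(3, 12) = (25/6, 41/4).

(25/6, 41/4)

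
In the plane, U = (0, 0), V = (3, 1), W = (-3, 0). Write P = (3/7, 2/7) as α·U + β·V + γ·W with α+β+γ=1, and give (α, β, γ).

(4/7, 2/7, 1/7)

Signed area of the reference triangle: [UVW] = ½·(0·(1−0) + 3·(0−0) + (-3)·(0−1)) = ½·(0 + 0 + 3) = 3/2.
[PVW] = ½·((3/7)·(1−0) + 3·(0−(2/7)) + (-3)·(2/7−1)) = ½·(3/7 − 6/7 + 15/7) = 6/7, so the U-coordinate is (6/7)/(3/2) = 4/7.
[UPW] = ½·(0·(2/7−0) + (3/7)·(0−0) + (-3)·(0−(2/7))) = ½·(0 + 0 + 6/7) = 3/7, so the V-coordinate is 2/7.
[UVP] = ½·(0·(1−(2/7)) + 3·(2/7−0) + (3/7)·(0−1)) = ½·(0 + 6/7 − 3/7) = 3/14, so the W-coordinate is 1/7.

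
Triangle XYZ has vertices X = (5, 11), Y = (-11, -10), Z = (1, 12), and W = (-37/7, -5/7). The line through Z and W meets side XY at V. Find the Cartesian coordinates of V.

Barycentric coordinates of W with respect to XYZ: (1/7, 4/7, 2/7).
On side XY the Z-coordinate is zero; dropping W's Z-weight 2/7 and renormalizing the remaining 1/7 : 4/7 gives weights 1/5, 4/5 on X, Y.
V = (1/5)·(5, 11) + (4/5)·(-11, -10) = (-39/5, -29/5).

(-39/5, -29/5)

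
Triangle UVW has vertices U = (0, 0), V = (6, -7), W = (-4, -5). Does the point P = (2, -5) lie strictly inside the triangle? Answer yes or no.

Barycentric coordinates of P: (6/29, 15/29, 8/29).
The three coordinates are positive, positive, positive; a point is interior exactly when all three are positive.

yes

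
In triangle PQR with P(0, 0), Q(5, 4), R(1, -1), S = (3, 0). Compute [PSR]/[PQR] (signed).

1/3

[PQR] = ½·(0·(4−(-1)) + 5·(-1−0) + 1·(0−4)) = ½·(0 − 5 − 4) = -9/2.
[PSR] = ½·(0·(0−(-1)) + 3·(-1−0) + 1·(0−0)) = ½·(0 − 3 + 0) = -3/2, so the ratio is (-3/2)/(-9/2) = 1/3.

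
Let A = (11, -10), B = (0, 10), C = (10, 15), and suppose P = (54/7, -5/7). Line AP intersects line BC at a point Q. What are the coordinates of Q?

Barycentric coordinates of P with respect to ABC: (4/7, 2/7, 1/7).
On side BC the A-coordinate is zero; dropping P's A-weight 4/7 and renormalizing the remaining 2/7 : 1/7 gives weights 2/3, 1/3 on B, C.
Q = (2/3)·(0, 10) + (1/3)·(10, 15) = (10/3, 35/3).

(10/3, 35/3)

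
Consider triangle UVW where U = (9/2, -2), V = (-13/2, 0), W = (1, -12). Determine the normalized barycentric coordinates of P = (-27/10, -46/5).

(-1/5, 2/5, 4/5)

Signed area of the reference triangle: [UVW] = ½·((9/2)·(0−(-12)) + (-13/2)·(-12−(-2)) + 1·(-2−0)) = ½·(54 + 65 − 2) = 117/2.
[PVW] = ½·((-27/10)·(0−(-12)) + (-13/2)·(-12−(-46/5)) + 1·(-46/5−0)) = ½·(-162/5 + 91/5 − 46/5) = -117/10, so the U-coordinate is (-117/10)/(117/2) = -1/5.
[UPW] = ½·((9/2)·(-46/5−(-12)) + (-27/10)·(-12−(-2)) + 1·(-2−(-46/5))) = ½·(63/5 + 27 + 36/5) = 117/5, so the V-coordinate is 2/5.
[UVP] = ½·((9/2)·(0−(-46/5)) + (-13/2)·(-46/5−(-2)) + (-27/10)·(-2−0)) = ½·(207/5 + 234/5 + 27/5) = 234/5, so the W-coordinate is 4/5.
Check: -1/5 + 2/5 + 4/5 = 1.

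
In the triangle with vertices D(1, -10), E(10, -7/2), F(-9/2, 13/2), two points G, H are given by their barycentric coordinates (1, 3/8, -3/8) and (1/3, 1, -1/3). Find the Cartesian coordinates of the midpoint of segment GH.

(877/96, -91/8)

Barycentric coordinates of the midpoint are the average: (2/3, 11/16, -17/48).
Converting: (2/3)·D + (11/16)·E + (-17/48)·F = (877/96, -91/8).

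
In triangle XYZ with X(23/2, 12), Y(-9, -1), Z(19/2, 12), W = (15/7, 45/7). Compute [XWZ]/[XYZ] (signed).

[XYZ] = ½·((23/2)·(-1−12) + (-9)·(12−12) + (19/2)·(12−(-1))) = ½·(-299/2 + 0 + 247/2) = -13.
[XWZ] = ½·((23/2)·(45/7−12) + (15/7)·(12−12) + (19/2)·(12−(45/7))) = ½·(-897/14 + 0 + 741/14) = -39/7, so the ratio is (-39/7)/(-13) = 3/7.

3/7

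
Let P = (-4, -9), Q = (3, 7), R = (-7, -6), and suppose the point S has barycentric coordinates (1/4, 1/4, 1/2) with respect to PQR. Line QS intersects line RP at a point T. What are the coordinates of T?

(-6, -7)

Line QS meets RP where the Q-coordinate vanishes; zeroing S's Q-weight and renormalizing leaves R, P-weights 1/2 : 1/4 → (2/3, 1/3).
So T = (2/3)·R + (1/3)·P = (-6, -7).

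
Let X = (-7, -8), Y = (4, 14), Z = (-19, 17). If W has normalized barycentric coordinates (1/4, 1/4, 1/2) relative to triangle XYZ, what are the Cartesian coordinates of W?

(-41/4, 10)

W = (1/4)·X + (1/4)·Y + (1/2)·Z.
x-coordinate: (1/4)·(-7) + (1/4)·4 + (1/2)·(-19) = -41/4.
y-coordinate: (1/4)·(-8) + (1/4)·14 + (1/2)·17 = 10.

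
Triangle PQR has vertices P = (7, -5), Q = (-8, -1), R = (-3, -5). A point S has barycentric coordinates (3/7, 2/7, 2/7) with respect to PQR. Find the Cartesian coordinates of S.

(-1/7, -27/7)

S = (3/7)·P + (2/7)·Q + (2/7)·R.
x-coordinate: (3/7)·7 + (2/7)·(-8) + (2/7)·(-3) = -1/7.
y-coordinate: (3/7)·(-5) + (2/7)·(-1) + (2/7)·(-5) = -27/7.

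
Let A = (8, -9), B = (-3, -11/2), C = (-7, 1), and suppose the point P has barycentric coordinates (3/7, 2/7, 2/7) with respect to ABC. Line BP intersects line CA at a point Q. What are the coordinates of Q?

Line BP meets CA where the B-coordinate vanishes; zeroing P's B-weight and renormalizing leaves C, A-weights 2/7 : 3/7 → (2/5, 3/5).
So Q = (2/5)·C + (3/5)·A = (2, -5).

(2, -5)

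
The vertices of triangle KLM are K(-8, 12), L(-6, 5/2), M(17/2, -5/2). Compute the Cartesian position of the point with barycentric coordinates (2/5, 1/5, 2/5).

(-1, 43/10)

N = (2/5)·K + (1/5)·L + (2/5)·M.
x-coordinate: (2/5)·(-8) + (1/5)·(-6) + (2/5)·(17/2) = -1.
y-coordinate: (2/5)·12 + (1/5)·(5/2) + (2/5)·(-5/2) = 43/10.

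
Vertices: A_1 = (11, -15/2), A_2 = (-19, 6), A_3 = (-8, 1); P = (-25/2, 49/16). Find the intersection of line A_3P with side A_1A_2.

Barycentric coordinates of P with respect to A_1A_2A_3: (1/8, 5/8, 1/4).
On side A_1A_2 the A_3-coordinate is zero; dropping P's A_3-weight 1/4 and renormalizing the remaining 1/8 : 5/8 gives weights 1/6, 5/6 on A_1, A_2.
Q = (1/6)·(11, -15/2) + (5/6)·(-19, 6) = (-14, 15/4).

(-14, 15/4)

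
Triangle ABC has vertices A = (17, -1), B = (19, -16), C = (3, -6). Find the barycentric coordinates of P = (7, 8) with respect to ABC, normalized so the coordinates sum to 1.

Signed area of the reference triangle: [ABC] = ½·(17·(-16−(-6)) + 19·(-6−(-1)) + 3·(-1−(-16))) = ½·(-170 − 95 + 45) = -110.
[PBC] = ½·(7·(-16−(-6)) + 19·(-6−8) + 3·(8−(-16))) = ½·(-70 − 266 + 72) = -132, so the A-coordinate is (-132)/(-110) = 6/5.
[APC] = ½·(17·(8−(-6)) + 7·(-6−(-1)) + 3·(-1−8)) = ½·(238 − 35 − 27) = 88, so the B-coordinate is -4/5.
[ABP] = ½·(17·(-16−8) + 19·(8−(-1)) + 7·(-1−(-16))) = ½·(-408 + 171 + 105) = -66, so the C-coordinate is 3/5.

(6/5, -4/5, 3/5)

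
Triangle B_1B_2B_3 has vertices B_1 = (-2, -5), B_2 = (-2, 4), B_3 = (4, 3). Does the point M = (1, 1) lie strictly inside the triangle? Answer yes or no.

Barycentric coordinates of M: (5/18, 2/9, 1/2).
The three coordinates are positive, positive, positive; a point is interior exactly when all three are positive.

yes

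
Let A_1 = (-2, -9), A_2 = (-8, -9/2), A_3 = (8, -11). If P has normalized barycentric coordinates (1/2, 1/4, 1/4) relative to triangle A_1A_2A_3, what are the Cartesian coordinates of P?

P = (1/2)·A_1 + (1/4)·A_2 + (1/4)·A_3.
x-coordinate: (1/2)·(-2) + (1/4)·(-8) + (1/4)·8 = -1.
y-coordinate: (1/2)·(-9) + (1/4)·(-9/2) + (1/4)·(-11) = -67/8.

(-1, -67/8)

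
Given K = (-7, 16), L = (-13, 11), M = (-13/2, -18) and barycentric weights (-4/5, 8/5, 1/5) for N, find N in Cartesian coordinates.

(-33/2, 6/5)

N = (-4/5)·K + (8/5)·L + (1/5)·M.
x-coordinate: (-4/5)·(-7) + (8/5)·(-13) + (1/5)·(-13/2) = -33/2.
y-coordinate: (-4/5)·16 + (8/5)·11 + (1/5)·(-18) = 6/5.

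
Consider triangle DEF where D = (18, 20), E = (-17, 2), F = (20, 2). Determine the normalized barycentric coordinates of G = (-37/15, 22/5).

(2/15, 3/5, 4/15)

Signed area of the reference triangle: [DEF] = ½·(18·(2−2) + (-17)·(2−20) + 20·(20−2)) = ½·(0 + 306 + 360) = 333.
[GEF] = ½·((-37/15)·(2−2) + (-17)·(2−(22/5)) + 20·(22/5−2)) = ½·(0 + 204/5 + 48) = 222/5, so the D-coordinate is (222/5)/333 = 2/15.
[DGF] = ½·(18·(22/5−2) + (-37/15)·(2−20) + 20·(20−(22/5))) = ½·(216/5 + 222/5 + 312) = 999/5, so the E-coordinate is 3/5.
[DEG] = ½·(18·(2−(22/5)) + (-17)·(22/5−20) + (-37/15)·(20−2)) = ½·(-216/5 + 1326/5 − 222/5) = 444/5, so the F-coordinate is 4/15.
Check: 2/15 + 3/5 + 4/15 = 1.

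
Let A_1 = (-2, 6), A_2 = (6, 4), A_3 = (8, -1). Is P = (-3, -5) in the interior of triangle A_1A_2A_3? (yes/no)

no

Barycentric coordinates of P: (7/4, -13/4, 5/2).
The three coordinates are positive, negative, positive; a point is interior exactly when all three are positive.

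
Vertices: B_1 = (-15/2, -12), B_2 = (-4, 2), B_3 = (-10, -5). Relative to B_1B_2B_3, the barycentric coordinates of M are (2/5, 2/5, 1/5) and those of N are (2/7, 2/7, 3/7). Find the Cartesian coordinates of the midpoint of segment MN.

(-248/35, -5)

Barycentric coordinates of the midpoint are the average: (12/35, 12/35, 11/35).
Converting: (12/35)·B_1 + (12/35)·B_2 + (11/35)·B_3 = (-248/35, -5).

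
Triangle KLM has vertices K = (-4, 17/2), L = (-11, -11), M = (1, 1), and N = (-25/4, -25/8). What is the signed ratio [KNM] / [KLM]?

[KLM] = ½·((-4)·(-11−1) + (-11)·(1−(17/2)) + 1·(17/2−(-11))) = ½·(48 + 165/2 + 39/2) = 75.
[KNM] = ½·((-4)·(-25/8−1) + (-25/4)·(1−(17/2)) + 1·(17/2−(-25/8))) = ½·(33/2 + 375/8 + 93/8) = 75/2, so the ratio is (75/2)/75 = 1/2.

1/2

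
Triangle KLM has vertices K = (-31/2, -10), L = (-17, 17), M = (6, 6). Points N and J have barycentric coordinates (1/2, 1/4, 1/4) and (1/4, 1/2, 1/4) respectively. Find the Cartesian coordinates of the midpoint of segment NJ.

(-171/16, 33/8)

Barycentric coordinates of the midpoint are the average: (3/8, 3/8, 1/4).
Converting: (3/8)·K + (3/8)·L + (1/4)·M = (-171/16, 33/8).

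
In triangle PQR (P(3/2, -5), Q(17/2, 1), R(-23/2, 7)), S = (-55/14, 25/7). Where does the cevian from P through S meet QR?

(-29/6, 5)

Barycentric coordinates of S with respect to PQR: (1/7, 2/7, 4/7).
On side QR the P-coordinate is zero; dropping S's P-weight 1/7 and renormalizing the remaining 2/7 : 4/7 gives weights 1/3, 2/3 on Q, R.
T = (1/3)·(17/2, 1) + (2/3)·(-23/2, 7) = (-29/6, 5).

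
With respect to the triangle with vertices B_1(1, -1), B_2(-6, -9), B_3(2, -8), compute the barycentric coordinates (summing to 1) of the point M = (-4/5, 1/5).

(6/5, 1/5, -2/5)

Signed area of the reference triangle: [B_1B_2B_3] = ½·(1·(-9−(-8)) + (-6)·(-8−(-1)) + 2·(-1−(-9))) = ½·(-1 + 42 + 16) = 57/2.
[MB_2B_3] = ½·((-4/5)·(-9−(-8)) + (-6)·(-8−(1/5)) + 2·(1/5−(-9))) = ½·(4/5 + 246/5 + 92/5) = 171/5, so the B_1-coordinate is (171/5)/(57/2) = 6/5.
[B_1MB_3] = ½·(1·(1/5−(-8)) + (-4/5)·(-8−(-1)) + 2·(-1−(1/5))) = ½·(41/5 + 28/5 − 12/5) = 57/10, so the B_2-coordinate is 1/5.
[B_1B_2M] = ½·(1·(-9−(1/5)) + (-6)·(1/5−(-1)) + (-4/5)·(-1−(-9))) = ½·(-46/5 − 36/5 − 32/5) = -57/5, so the B_3-coordinate is -2/5.
Check: 6/5 + 1/5 − 2/5 = 1.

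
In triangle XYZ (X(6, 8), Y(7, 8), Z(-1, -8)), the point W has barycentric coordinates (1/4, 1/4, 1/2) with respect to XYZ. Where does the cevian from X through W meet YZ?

Line XW meets YZ where the X-coordinate vanishes; zeroing W's X-weight and renormalizing leaves Y, Z-weights 1/4 : 1/2 → (1/3, 2/3).
So V = (1/3)·Y + (2/3)·Z = (5/3, -8/3).

(5/3, -8/3)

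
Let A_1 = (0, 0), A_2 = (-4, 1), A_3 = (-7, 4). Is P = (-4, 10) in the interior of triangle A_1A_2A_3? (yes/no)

no

Barycentric coordinates of P: (3, -6, 4).
The three coordinates are positive, negative, positive; a point is interior exactly when all three are positive.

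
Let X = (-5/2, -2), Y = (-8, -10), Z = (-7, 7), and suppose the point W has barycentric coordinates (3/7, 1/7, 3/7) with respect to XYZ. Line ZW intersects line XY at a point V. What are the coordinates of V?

Line ZW meets XY where the Z-coordinate vanishes; zeroing W's Z-weight and renormalizing leaves X, Y-weights 3/7 : 1/7 → (3/4, 1/4).
So V = (3/4)·X + (1/4)·Y = (-31/8, -4).

(-31/8, -4)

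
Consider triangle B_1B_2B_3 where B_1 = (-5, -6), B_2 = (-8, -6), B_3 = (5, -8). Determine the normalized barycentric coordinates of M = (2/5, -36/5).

Signed area of the reference triangle: [B_1B_2B_3] = ½·((-5)·(-6−(-8)) + (-8)·(-8−(-6)) + 5·(-6−(-6))) = ½·(-10 + 16 + 0) = 3.
[MB_2B_3] = ½·((2/5)·(-6−(-8)) + (-8)·(-8−(-36/5)) + 5·(-36/5−(-6))) = ½·(4/5 + 32/5 − 6) = 3/5, so the B_1-coordinate is (3/5)/3 = 1/5.
[B_1MB_3] = ½·((-5)·(-36/5−(-8)) + (2/5)·(-8−(-6)) + 5·(-6−(-36/5))) = ½·(-4 − 4/5 + 6) = 3/5, so the B_2-coordinate is 1/5.
[B_1B_2M] = ½·((-5)·(-6−(-36/5)) + (-8)·(-36/5−(-6)) + (2/5)·(-6−(-6))) = ½·(-6 + 48/5 + 0) = 9/5, so the B_3-coordinate is 3/5.
Check: 1/5 + 1/5 + 3/5 = 1.

(1/5, 1/5, 3/5)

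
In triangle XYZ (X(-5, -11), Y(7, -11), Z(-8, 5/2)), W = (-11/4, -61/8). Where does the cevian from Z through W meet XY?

(-1, -11)

Barycentric coordinates of W with respect to XYZ: (1/2, 1/4, 1/4).
On side XY the Z-coordinate is zero; dropping W's Z-weight 1/4 and renormalizing the remaining 1/2 : 1/4 gives weights 2/3, 1/3 on X, Y.
V = (2/3)·(-5, -11) + (1/3)·(7, -11) = (-1, -11).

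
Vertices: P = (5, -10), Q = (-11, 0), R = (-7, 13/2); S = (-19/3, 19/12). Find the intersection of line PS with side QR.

Barycentric coordinates of S with respect to PQR: (1/6, 1/3, 1/2).
On side QR the P-coordinate is zero; dropping S's P-weight 1/6 and renormalizing the remaining 1/3 : 1/2 gives weights 2/5, 3/5 on Q, R.
T = (2/5)·(-11, 0) + (3/5)·(-7, 13/2) = (-43/5, 39/10).

(-43/5, 39/10)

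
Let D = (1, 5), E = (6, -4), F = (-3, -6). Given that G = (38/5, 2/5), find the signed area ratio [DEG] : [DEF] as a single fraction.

[DEF] = ½·(1·(-4−(-6)) + 6·(-6−5) + (-3)·(5−(-4))) = ½·(2 − 66 − 27) = -91/2.
[DEG] = ½·(1·(-4−(2/5)) + 6·(2/5−5) + (38/5)·(5−(-4))) = ½·(-22/5 − 138/5 + 342/5) = 91/5, so the ratio is (91/5)/(-91/2) = -2/5.

-2/5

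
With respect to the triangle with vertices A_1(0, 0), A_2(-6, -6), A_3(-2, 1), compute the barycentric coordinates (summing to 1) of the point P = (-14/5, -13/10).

(1/5, 3/10, 1/2)

Signed area of the reference triangle: [A_1A_2A_3] = ½·(0·(-6−1) + (-6)·(1−0) + (-2)·(0−(-6))) = ½·(0 − 6 − 12) = -9.
[PA_2A_3] = ½·((-14/5)·(-6−1) + (-6)·(1−(-13/10)) + (-2)·(-13/10−(-6))) = ½·(98/5 − 69/5 − 47/5) = -9/5, so the A_1-coordinate is (-9/5)/(-9) = 1/5.
[A_1PA_3] = ½·(0·(-13/10−1) + (-14/5)·(1−0) + (-2)·(0−(-13/10))) = ½·(0 − 14/5 − 13/5) = -27/10, so the A_2-coordinate is 3/10.
[A_1A_2P] = ½·(0·(-6−(-13/10)) + (-6)·(-13/10−0) + (-14/5)·(0−(-6))) = ½·(0 + 39/5 − 84/5) = -9/2, so the A_3-coordinate is 1/2.
Check: 1/5 + 3/10 + 1/2 = 1.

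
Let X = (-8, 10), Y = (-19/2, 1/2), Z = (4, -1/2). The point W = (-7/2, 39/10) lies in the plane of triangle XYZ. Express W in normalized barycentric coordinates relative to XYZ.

(2/5, 1/5, 2/5)

Signed area of the reference triangle: [XYZ] = ½·((-8)·(1/2−(-1/2)) + (-19/2)·(-1/2−10) + 4·(10−(1/2))) = ½·(-8 + 399/4 + 38) = 519/8.
[WYZ] = ½·((-7/2)·(1/2−(-1/2)) + (-19/2)·(-1/2−(39/10)) + 4·(39/10−(1/2))) = ½·(-7/2 + 209/5 + 68/5) = 519/20, so the X-coordinate is (519/20)/(519/8) = 2/5.
[XWZ] = ½·((-8)·(39/10−(-1/2)) + (-7/2)·(-1/2−10) + 4·(10−(39/10))) = ½·(-176/5 + 147/4 + 122/5) = 519/40, so the Y-coordinate is 1/5.
[XYW] = ½·((-8)·(1/2−(39/10)) + (-19/2)·(39/10−10) + (-7/2)·(10−(1/2))) = ½·(136/5 + 1159/20 − 133/4) = 519/20, so the Z-coordinate is 2/5.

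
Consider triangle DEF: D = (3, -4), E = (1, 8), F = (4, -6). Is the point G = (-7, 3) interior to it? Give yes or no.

no

Barycentric coordinates of G: (127/8, -13/8, -53/4).
The three coordinates are positive, negative, negative; a point is interior exactly when all three are positive.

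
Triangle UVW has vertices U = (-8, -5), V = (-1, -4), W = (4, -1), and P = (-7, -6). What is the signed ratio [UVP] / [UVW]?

-1/2

[UVW] = ½·((-8)·(-4−(-1)) + (-1)·(-1−(-5)) + 4·(-5−(-4))) = ½·(24 − 4 − 4) = 8.
[UVP] = ½·((-8)·(-4−(-6)) + (-1)·(-6−(-5)) + (-7)·(-5−(-4))) = ½·(-16 + 1 + 7) = -4, so the ratio is (-4)/8 = -1/2.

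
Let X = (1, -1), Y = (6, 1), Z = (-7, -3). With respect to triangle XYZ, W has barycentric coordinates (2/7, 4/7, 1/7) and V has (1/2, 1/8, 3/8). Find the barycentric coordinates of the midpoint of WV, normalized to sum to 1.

Since both coordinate triples sum to 1, the midpoint's barycentrics are the componentwise average.
(2/7+1/2)/2 = 11/28; similarly 39/112 and 29/112.

(11/28, 39/112, 29/112)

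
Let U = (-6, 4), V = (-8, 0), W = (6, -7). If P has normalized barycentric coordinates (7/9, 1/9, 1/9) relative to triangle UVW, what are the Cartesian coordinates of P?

(-44/9, 7/3)

P = (7/9)·U + (1/9)·V + (1/9)·W.
x-coordinate: (7/9)·(-6) + (1/9)·(-8) + (1/9)·6 = -44/9.
y-coordinate: (7/9)·4 + (1/9)·0 + (1/9)·(-7) = 7/3.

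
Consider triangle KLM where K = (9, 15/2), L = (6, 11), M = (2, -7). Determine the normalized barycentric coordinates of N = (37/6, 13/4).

(1/2, 1/6, 1/3)

Signed area of the reference triangle: [KLM] = ½·(9·(11−(-7)) + 6·(-7−(15/2)) + 2·(15/2−11)) = ½·(162 − 87 − 7) = 34.
[NLM] = ½·((37/6)·(11−(-7)) + 6·(-7−(13/4)) + 2·(13/4−11)) = ½·(111 − 123/2 − 31/2) = 17, so the K-coordinate is 17/34 = 1/2.
[KNM] = ½·(9·(13/4−(-7)) + (37/6)·(-7−(15/2)) + 2·(15/2−(13/4))) = ½·(369/4 − 1073/12 + 17/2) = 17/3, so the L-coordinate is 1/6.
[KLN] = ½·(9·(11−(13/4)) + 6·(13/4−(15/2)) + (37/6)·(15/2−11)) = ½·(279/4 − 51/2 − 259/12) = 34/3, so the M-coordinate is 1/3.
Check: 1/2 + 1/6 + 1/3 = 1.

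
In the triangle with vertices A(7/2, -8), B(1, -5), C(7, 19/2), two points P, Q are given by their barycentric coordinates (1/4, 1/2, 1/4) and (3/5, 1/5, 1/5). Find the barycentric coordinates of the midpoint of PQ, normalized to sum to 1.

Since both coordinate triples sum to 1, the midpoint's barycentrics are the componentwise average.
(1/4+3/5)/2 = 17/40; similarly 7/20 and 9/40.

(17/40, 7/20, 9/40)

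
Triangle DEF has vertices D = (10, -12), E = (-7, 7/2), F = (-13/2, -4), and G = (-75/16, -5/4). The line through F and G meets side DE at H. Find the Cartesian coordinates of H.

Barycentric coordinates of G with respect to DEF: (1/8, 1/2, 3/8).
On side DE the F-coordinate is zero; dropping G's F-weight 3/8 and renormalizing the remaining 1/8 : 1/2 gives weights 1/5, 4/5 on D, E.
H = (1/5)·(10, -12) + (4/5)·(-7, 7/2) = (-18/5, 2/5).

(-18/5, 2/5)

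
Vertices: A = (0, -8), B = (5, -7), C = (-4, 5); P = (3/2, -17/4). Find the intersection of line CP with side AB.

(10/3, -22/3)

Barycentric coordinates of P with respect to ABC: (1/4, 1/2, 1/4).
On side AB the C-coordinate is zero; dropping P's C-weight 1/4 and renormalizing the remaining 1/4 : 1/2 gives weights 1/3, 2/3 on A, B.
Q = (1/3)·(0, -8) + (2/3)·(5, -7) = (10/3, -22/3).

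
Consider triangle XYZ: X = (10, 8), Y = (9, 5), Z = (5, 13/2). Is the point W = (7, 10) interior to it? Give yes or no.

no

Barycentric coordinates of W: (34/27, -29/27, 22/27).
The three coordinates are positive, negative, positive; a point is interior exactly when all three are positive.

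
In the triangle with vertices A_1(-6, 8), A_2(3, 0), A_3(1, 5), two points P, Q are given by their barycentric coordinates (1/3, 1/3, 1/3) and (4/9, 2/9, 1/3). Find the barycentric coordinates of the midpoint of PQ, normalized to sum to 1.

(7/18, 5/18, 1/3)

Since both coordinate triples sum to 1, the midpoint's barycentrics are the componentwise average.
(1/3+4/9)/2 = 7/18; similarly 5/18 and 1/3.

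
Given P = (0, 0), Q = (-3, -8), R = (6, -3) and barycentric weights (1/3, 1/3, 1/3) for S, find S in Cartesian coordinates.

(1, -11/3)

S = (1/3)·P + (1/3)·Q + (1/3)·R.
x-coordinate: (1/3)·0 + (1/3)·(-3) + (1/3)·6 = 1.
y-coordinate: (1/3)·0 + (1/3)·(-8) + (1/3)·(-3) = -11/3.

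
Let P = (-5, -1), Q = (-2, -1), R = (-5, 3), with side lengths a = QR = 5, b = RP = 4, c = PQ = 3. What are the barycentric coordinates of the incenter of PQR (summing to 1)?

The incenter has barycentric coordinates proportional to the opposite side lengths: (5 : 4 : 3).
Normalizing by 5+4+3 = 12 gives (5/12, 1/3, 1/4).

(5/12, 1/3, 1/4)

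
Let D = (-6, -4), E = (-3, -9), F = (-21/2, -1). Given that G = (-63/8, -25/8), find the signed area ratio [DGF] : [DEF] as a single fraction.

1/8

[DEF] = ½·((-6)·(-9−(-1)) + (-3)·(-1−(-4)) + (-21/2)·(-4−(-9))) = ½·(48 − 9 − 105/2) = -27/4.
[DGF] = ½·((-6)·(-25/8−(-1)) + (-63/8)·(-1−(-4)) + (-21/2)·(-4−(-25/8))) = ½·(51/4 − 189/8 + 147/16) = -27/32, so the ratio is (-27/32)/(-27/4) = 1/8.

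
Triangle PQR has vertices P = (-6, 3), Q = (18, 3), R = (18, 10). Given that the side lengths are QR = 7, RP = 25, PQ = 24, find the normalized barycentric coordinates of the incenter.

The incenter has barycentric coordinates proportional to the opposite side lengths: (7 : 25 : 24).
Normalizing by 7+25+24 = 56 gives (1/8, 25/56, 3/7).

(1/8, 25/56, 3/7)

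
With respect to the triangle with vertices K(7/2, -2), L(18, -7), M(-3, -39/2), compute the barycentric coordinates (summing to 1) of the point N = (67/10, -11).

(1/5, 2/5, 2/5)

Signed area of the reference triangle: [KLM] = ½·((7/2)·(-7−(-39/2)) + 18·(-39/2−(-2)) + (-3)·(-2−(-7))) = ½·(175/4 − 315 − 15) = -1145/8.
[NLM] = ½·((67/10)·(-7−(-39/2)) + 18·(-39/2−(-11)) + (-3)·(-11−(-7))) = ½·(335/4 − 153 + 12) = -229/8, so the K-coordinate is (-229/8)/(-1145/8) = 1/5.
[KNM] = ½·((7/2)·(-11−(-39/2)) + (67/10)·(-39/2−(-2)) + (-3)·(-2−(-11))) = ½·(119/4 − 469/4 − 27) = -229/4, so the L-coordinate is 2/5.
[KLN] = ½·((7/2)·(-7−(-11)) + 18·(-11−(-2)) + (67/10)·(-2−(-7))) = ½·(14 − 162 + 67/2) = -229/4, so the M-coordinate is 2/5.
Check: 1/5 + 2/5 + 2/5 = 1.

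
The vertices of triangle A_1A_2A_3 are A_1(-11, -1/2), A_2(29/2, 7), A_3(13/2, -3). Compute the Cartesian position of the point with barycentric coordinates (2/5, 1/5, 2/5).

P = (2/5)·A_1 + (1/5)·A_2 + (2/5)·A_3.
x-coordinate: (2/5)·(-11) + (1/5)·(29/2) + (2/5)·(13/2) = 11/10.
y-coordinate: (2/5)·(-1/2) + (1/5)·7 + (2/5)·(-3) = 0.

(11/10, 0)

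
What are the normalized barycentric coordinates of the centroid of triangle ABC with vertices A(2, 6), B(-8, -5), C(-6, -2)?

The centroid is the average of the vertices, so each weight is 1/3.

(1/3, 1/3, 1/3)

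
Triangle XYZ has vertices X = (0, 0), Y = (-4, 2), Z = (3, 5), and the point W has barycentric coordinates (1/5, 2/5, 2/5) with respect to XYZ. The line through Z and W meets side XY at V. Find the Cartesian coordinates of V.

Line ZW meets XY where the Z-coordinate vanishes; zeroing W's Z-weight and renormalizing leaves X, Y-weights 1/5 : 2/5 → (1/3, 2/3).
So V = (1/3)·X + (2/3)·Y = (-8/3, 4/3).

(-8/3, 4/3)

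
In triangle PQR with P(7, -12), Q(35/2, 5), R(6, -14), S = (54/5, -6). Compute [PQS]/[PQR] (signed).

[PQR] = ½·(7·(5−(-14)) + (35/2)·(-14−(-12)) + 6·(-12−5)) = ½·(133 − 35 − 102) = -2.
[PQS] = ½·(7·(5−(-6)) + (35/2)·(-6−(-12)) + (54/5)·(-12−5)) = ½·(77 + 105 − 918/5) = -4/5, so the ratio is (-4/5)/(-2) = 2/5.

2/5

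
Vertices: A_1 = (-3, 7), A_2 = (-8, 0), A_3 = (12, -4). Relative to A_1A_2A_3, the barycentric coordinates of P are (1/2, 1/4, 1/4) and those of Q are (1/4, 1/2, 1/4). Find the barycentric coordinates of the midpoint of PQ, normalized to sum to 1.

(3/8, 3/8, 1/4)

Since both coordinate triples sum to 1, the midpoint's barycentrics are the componentwise average.
(1/2+1/4)/2 = 3/8; similarly 3/8 and 1/4.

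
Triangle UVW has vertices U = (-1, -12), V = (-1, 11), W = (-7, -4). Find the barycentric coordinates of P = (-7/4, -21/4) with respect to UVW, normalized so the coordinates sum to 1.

(5/8, 1/4, 1/8)

Signed area of the reference triangle: [UVW] = ½·((-1)·(11−(-4)) + (-1)·(-4−(-12)) + (-7)·(-12−11)) = ½·(-15 − 8 + 161) = 69.
[PVW] = ½·((-7/4)·(11−(-4)) + (-1)·(-4−(-21/4)) + (-7)·(-21/4−11)) = ½·(-105/4 − 5/4 + 455/4) = 345/8, so the U-coordinate is (345/8)/69 = 5/8.
[UPW] = ½·((-1)·(-21/4−(-4)) + (-7/4)·(-4−(-12)) + (-7)·(-12−(-21/4))) = ½·(5/4 − 14 + 189/4) = 69/4, so the V-coordinate is 1/4.
[UVP] = ½·((-1)·(11−(-21/4)) + (-1)·(-21/4−(-12)) + (-7/4)·(-12−11)) = ½·(-65/4 − 27/4 + 161/4) = 69/8, so the W-coordinate is 1/8.
Check: 5/8 + 1/4 + 1/8 = 1.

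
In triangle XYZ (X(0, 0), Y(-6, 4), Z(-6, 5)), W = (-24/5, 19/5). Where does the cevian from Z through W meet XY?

(-3, 2)

Barycentric coordinates of W with respect to XYZ: (1/5, 1/5, 3/5).
On side XY the Z-coordinate is zero; dropping W's Z-weight 3/5 and renormalizing the remaining 1/5 : 1/5 gives weights 1/2, 1/2 on X, Y.
V = (1/2)·(0, 0) + (1/2)·(-6, 4) = (-3, 2).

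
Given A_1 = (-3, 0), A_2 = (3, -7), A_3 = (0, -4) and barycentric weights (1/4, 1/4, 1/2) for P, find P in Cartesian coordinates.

(0, -15/4)

P = (1/4)·A_1 + (1/4)·A_2 + (1/2)·A_3.
x-coordinate: (1/4)·(-3) + (1/4)·3 + (1/2)·0 = 0.
y-coordinate: (1/4)·0 + (1/4)·(-7) + (1/2)·(-4) = -15/4.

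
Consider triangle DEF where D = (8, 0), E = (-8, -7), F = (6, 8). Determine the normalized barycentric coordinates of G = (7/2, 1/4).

Signed area of the reference triangle: [DEF] = ½·(8·(-7−8) + (-8)·(8−0) + 6·(0−(-7))) = ½·(-120 − 64 + 42) = -71.
[GEF] = ½·((7/2)·(-7−8) + (-8)·(8−(1/4)) + 6·(1/4−(-7))) = ½·(-105/2 − 62 + 87/2) = -71/2, so the D-coordinate is (-71/2)/(-71) = 1/2.
[DGF] = ½·(8·(1/4−8) + (7/2)·(8−0) + 6·(0−(1/4))) = ½·(-62 + 28 − 3/2) = -71/4, so the E-coordinate is 1/4.
[DEG] = ½·(8·(-7−(1/4)) + (-8)·(1/4−0) + (7/2)·(0−(-7))) = ½·(-58 − 2 + 49/2) = -71/4, so the F-coordinate is 1/4.

(1/2, 1/4, 1/4)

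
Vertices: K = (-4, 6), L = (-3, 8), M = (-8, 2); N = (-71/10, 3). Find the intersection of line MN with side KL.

(-7/2, 7)

Barycentric coordinates of N with respect to KLM: (1/10, 1/10, 4/5).
On side KL the M-coordinate is zero; dropping N's M-weight 4/5 and renormalizing the remaining 1/10 : 1/10 gives weights 1/2, 1/2 on K, L.
J = (1/2)·(-4, 6) + (1/2)·(-3, 8) = (-7/2, 7).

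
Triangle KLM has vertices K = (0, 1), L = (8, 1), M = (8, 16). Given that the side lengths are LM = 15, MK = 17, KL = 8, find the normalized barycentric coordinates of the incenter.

The incenter has barycentric coordinates proportional to the opposite side lengths: (15 : 17 : 8).
Normalizing by 15+17+8 = 40 gives (3/8, 17/40, 1/5).

(3/8, 17/40, 1/5)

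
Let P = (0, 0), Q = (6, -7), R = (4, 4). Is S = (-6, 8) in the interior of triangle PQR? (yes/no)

no

Barycentric coordinates of S: (51/26, -14/13, 3/26).
The three coordinates are positive, negative, positive; a point is interior exactly when all three are positive.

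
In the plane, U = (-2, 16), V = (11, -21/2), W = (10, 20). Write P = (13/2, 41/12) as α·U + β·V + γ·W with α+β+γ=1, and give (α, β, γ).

(1/3, 1/2, 1/6)

Signed area of the reference triangle: [UVW] = ½·((-2)·(-21/2−20) + 11·(20−16) + 10·(16−(-21/2))) = ½·(61 + 44 + 265) = 185.
[PVW] = ½·((13/2)·(-21/2−20) + 11·(20−(41/12)) + 10·(41/12−(-21/2))) = ½·(-793/4 + 2189/12 + 835/6) = 185/3, so the U-coordinate is (185/3)/185 = 1/3.
[UPW] = ½·((-2)·(41/12−20) + (13/2)·(20−16) + 10·(16−(41/12))) = ½·(199/6 + 26 + 755/6) = 185/2, so the V-coordinate is 1/2.
[UVP] = ½·((-2)·(-21/2−(41/12)) + 11·(41/12−16) + (13/2)·(16−(-21/2))) = ½·(167/6 − 1661/12 + 689/4) = 185/6, so the W-coordinate is 1/6.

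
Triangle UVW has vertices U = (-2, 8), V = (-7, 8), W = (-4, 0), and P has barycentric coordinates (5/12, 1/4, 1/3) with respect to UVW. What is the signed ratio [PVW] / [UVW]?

5/12

The signed ratio [PVW]/[UVW] equals the barycentric coordinate of P at vertex U, which is 5/12.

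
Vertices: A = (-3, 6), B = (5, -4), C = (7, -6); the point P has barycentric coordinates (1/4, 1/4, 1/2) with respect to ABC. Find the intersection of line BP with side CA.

Line BP meets CA where the B-coordinate vanishes; zeroing P's B-weight and renormalizing leaves C, A-weights 1/2 : 1/4 → (2/3, 1/3).
So Q = (2/3)·C + (1/3)·A = (11/3, -2).

(11/3, -2)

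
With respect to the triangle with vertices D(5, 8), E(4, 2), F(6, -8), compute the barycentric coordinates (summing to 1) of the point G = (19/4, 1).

(1/4, 1/2, 1/4)

Signed area of the reference triangle: [DEF] = ½·(5·(2−(-8)) + 4·(-8−8) + 6·(8−2)) = ½·(50 − 64 + 36) = 11.
[GEF] = ½·((19/4)·(2−(-8)) + 4·(-8−1) + 6·(1−2)) = ½·(95/2 − 36 − 6) = 11/4, so the D-coordinate is (11/4)/11 = 1/4.
[DGF] = ½·(5·(1−(-8)) + (19/4)·(-8−8) + 6·(8−1)) = ½·(45 − 76 + 42) = 11/2, so the E-coordinate is 1/2.
[DEG] = ½·(5·(2−1) + 4·(1−8) + (19/4)·(8−2)) = ½·(5 − 28 + 57/2) = 11/4, so the F-coordinate is 1/4.
Check: 1/4 + 1/2 + 1/4 = 1.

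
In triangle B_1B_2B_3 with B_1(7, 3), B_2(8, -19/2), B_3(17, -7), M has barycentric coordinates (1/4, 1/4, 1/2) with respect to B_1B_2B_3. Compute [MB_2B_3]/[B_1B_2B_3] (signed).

The signed ratio [MB_2B_3]/[B_1B_2B_3] equals the barycentric coordinate of M at vertex B_1, which is 1/4.

1/4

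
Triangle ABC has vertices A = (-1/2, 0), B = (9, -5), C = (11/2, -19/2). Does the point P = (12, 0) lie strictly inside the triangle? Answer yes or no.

no

Barycentric coordinates of P: (16/241, 475/241, -250/241).
The three coordinates are positive, positive, negative; a point is interior exactly when all three are positive.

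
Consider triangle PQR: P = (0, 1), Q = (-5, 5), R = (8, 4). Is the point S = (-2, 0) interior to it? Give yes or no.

no

Barycentric coordinates of S: (62/47, -2/47, -13/47).
The three coordinates are positive, negative, negative; a point is interior exactly when all three are positive.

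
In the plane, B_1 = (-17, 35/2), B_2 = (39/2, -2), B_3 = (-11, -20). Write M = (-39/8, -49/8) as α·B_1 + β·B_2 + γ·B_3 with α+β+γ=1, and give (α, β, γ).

Signed area of the reference triangle: [B_1B_2B_3] = ½·((-17)·(-2−(-20)) + (39/2)·(-20−(35/2)) + (-11)·(35/2−(-2))) = ½·(-306 − 2925/4 − 429/2) = -5007/8.
[MB_2B_3] = ½·((-39/8)·(-2−(-20)) + (39/2)·(-20−(-49/8)) + (-11)·(-49/8−(-2))) = ½·(-351/4 − 4329/16 + 363/8) = -5007/32, so the B_1-coordinate is (-5007/32)/(-5007/8) = 1/4.
[B_1MB_3] = ½·((-17)·(-49/8−(-20)) + (-39/8)·(-20−(35/2)) + (-11)·(35/2−(-49/8))) = ½·(-1887/8 + 2925/16 − 2079/8) = -5007/32, so the B_2-coordinate is 1/4.
[B_1B_2M] = ½·((-17)·(-2−(-49/8)) + (39/2)·(-49/8−(35/2)) + (-39/8)·(35/2−(-2))) = ½·(-561/8 − 7371/16 − 1521/16) = -5007/16, so the B_3-coordinate is 1/2.
Check: 1/4 + 1/4 + 1/2 = 1.

(1/4, 1/4, 1/2)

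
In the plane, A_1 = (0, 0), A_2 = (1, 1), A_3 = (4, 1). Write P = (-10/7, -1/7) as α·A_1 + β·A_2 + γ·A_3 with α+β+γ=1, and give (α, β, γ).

Signed area of the reference triangle: [A_1A_2A_3] = ½·(0·(1−1) + 1·(1−0) + 4·(0−1)) = ½·(0 + 1 − 4) = -3/2.
[PA_2A_3] = ½·((-10/7)·(1−1) + 1·(1−(-1/7)) + 4·(-1/7−1)) = ½·(0 + 8/7 − 32/7) = -12/7, so the A_1-coordinate is (-12/7)/(-3/2) = 8/7.
[A_1PA_3] = ½·(0·(-1/7−1) + (-10/7)·(1−0) + 4·(0−(-1/7))) = ½·(0 − 10/7 + 4/7) = -3/7, so the A_2-coordinate is 2/7.
[A_1A_2P] = ½·(0·(1−(-1/7)) + 1·(-1/7−0) + (-10/7)·(0−1)) = ½·(0 − 1/7 + 10/7) = 9/14, so the A_3-coordinate is -3/7.
Check: 8/7 + 2/7 − 3/7 = 1.

(8/7, 2/7, -3/7)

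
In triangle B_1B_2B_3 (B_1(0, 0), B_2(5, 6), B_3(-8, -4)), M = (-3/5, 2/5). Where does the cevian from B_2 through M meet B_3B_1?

(-2, -1)

Barycentric coordinates of M with respect to B_1B_2B_3: (3/5, 1/5, 1/5).
On side B_3B_1 the B_2-coordinate is zero; dropping M's B_2-weight 1/5 and renormalizing the remaining 1/5 : 3/5 gives weights 1/4, 3/4 on B_3, B_1.
N = (1/4)·(-8, -4) + (3/4)·(0, 0) = (-2, -1).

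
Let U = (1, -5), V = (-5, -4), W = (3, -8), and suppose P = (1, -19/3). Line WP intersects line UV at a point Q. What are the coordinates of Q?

(-1, -14/3)

Barycentric coordinates of P with respect to UVW: (1/3, 1/6, 1/2).
On side UV the W-coordinate is zero; dropping P's W-weight 1/2 and renormalizing the remaining 1/3 : 1/6 gives weights 2/3, 1/3 on U, V.
Q = (2/3)·(1, -5) + (1/3)·(-5, -4) = (-1, -14/3).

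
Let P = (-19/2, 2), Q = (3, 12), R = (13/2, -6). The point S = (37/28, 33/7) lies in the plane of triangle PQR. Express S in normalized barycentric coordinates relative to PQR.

(3/14, 1/2, 2/7)

Signed area of the reference triangle: [PQR] = ½·((-19/2)·(12−(-6)) + 3·(-6−2) + (13/2)·(2−12)) = ½·(-171 − 24 − 65) = -130.
[SQR] = ½·((37/28)·(12−(-6)) + 3·(-6−(33/7)) + (13/2)·(33/7−12)) = ½·(333/14 − 225/7 − 663/14) = -195/7, so the P-coordinate is (-195/7)/(-130) = 3/14.
[PSR] = ½·((-19/2)·(33/7−(-6)) + (37/28)·(-6−2) + (13/2)·(2−(33/7))) = ½·(-1425/14 − 74/7 − 247/14) = -65, so the Q-coordinate is 1/2.
[PQS] = ½·((-19/2)·(12−(33/7)) + 3·(33/7−2) + (37/28)·(2−12)) = ½·(-969/14 + 57/7 − 185/14) = -260/7, so the R-coordinate is 2/7.
Check: 3/14 + 1/2 + 2/7 = 1.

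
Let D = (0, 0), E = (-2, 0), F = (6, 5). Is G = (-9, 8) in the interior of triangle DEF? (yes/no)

no

Barycentric coordinates of G: (-99/10, 93/10, 8/5).
The three coordinates are negative, positive, positive; a point is interior exactly when all three are positive.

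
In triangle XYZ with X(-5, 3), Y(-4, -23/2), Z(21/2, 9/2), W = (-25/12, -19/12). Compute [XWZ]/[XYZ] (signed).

1/3

[XYZ] = ½·((-5)·(-23/2−(9/2)) + (-4)·(9/2−3) + (21/2)·(3−(-23/2))) = ½·(80 − 6 + 609/4) = 905/8.
[XWZ] = ½·((-5)·(-19/12−(9/2)) + (-25/12)·(9/2−3) + (21/2)·(3−(-19/12))) = ½·(365/12 − 25/8 + 385/8) = 905/24, so the ratio is (905/24)/(905/8) = 1/3.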